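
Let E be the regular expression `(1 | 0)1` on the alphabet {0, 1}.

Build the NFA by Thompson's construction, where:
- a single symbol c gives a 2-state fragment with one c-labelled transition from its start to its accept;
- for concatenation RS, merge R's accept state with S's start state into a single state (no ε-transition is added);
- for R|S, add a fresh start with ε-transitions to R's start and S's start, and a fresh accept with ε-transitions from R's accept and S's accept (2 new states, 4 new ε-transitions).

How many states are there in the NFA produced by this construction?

Bottom-up over the parse tree:
Each of the 3 symbol leaves contributes a 2-state fragment.
  1 | 0 = 6 states
  (1 | 0)1 = 7 states

7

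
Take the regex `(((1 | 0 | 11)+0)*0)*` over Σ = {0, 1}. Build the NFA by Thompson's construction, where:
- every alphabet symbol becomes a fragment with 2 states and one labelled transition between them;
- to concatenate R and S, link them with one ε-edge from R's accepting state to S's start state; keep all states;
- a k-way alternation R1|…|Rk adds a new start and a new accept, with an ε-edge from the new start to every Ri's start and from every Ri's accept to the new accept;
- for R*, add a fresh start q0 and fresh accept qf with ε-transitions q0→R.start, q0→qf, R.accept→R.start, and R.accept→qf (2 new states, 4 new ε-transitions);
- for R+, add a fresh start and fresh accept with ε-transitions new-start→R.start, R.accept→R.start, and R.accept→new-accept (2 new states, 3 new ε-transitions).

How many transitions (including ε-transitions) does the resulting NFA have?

26

Per subexpression:
Each of the 6 symbol leaves contributes 1 transition (1 symbol, 0 ε).
  11 = 3 transitions (2 symbol, 1 ε)
  1 | 0 | 11 = 11 transitions (4 symbol, 7 ε)
  (1 | 0 | 11)+ = 14 transitions (4 symbol, 10 ε)
  (1 | 0 | 11)+0 = 16 transitions (5 symbol, 11 ε)
  ((1 | 0 | 11)+0)* = 20 transitions (5 symbol, 15 ε)
  ((1 | 0 | 11)+0)*0 = 22 transitions (6 symbol, 16 ε)
  (((1 | 0 | 11)+0)*0)* = 26 transitions (6 symbol, 20 ε)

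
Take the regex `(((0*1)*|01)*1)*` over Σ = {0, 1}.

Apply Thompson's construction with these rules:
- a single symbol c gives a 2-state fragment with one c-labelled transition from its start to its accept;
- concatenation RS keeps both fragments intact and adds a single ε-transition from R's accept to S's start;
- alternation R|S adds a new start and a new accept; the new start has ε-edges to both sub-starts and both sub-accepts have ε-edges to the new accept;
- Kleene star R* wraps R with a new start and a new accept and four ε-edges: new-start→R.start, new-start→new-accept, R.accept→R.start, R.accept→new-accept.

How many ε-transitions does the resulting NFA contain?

Per subexpression:
Each of the 5 symbol leaves contributes 0 ε-transitions.
  0* → 4 ε-transitions
  0*1 → 5 ε-transitions
  (0*1)* → 9 ε-transitions
  01 → 1 ε-transition
  (0*1)*|01 → 14 ε-transitions
  ((0*1)*|01)* → 18 ε-transitions
  ((0*1)*|01)*1 → 19 ε-transitions
  (((0*1)*|01)*1)* → 23 ε-transitions

23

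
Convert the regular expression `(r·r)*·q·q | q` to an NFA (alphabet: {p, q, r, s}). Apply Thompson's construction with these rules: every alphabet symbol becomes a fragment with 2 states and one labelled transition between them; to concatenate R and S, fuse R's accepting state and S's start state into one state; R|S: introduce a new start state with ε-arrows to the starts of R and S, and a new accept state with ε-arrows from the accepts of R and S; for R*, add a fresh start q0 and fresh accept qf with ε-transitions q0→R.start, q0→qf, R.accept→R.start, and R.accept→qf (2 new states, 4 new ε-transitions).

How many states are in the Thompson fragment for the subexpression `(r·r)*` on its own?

5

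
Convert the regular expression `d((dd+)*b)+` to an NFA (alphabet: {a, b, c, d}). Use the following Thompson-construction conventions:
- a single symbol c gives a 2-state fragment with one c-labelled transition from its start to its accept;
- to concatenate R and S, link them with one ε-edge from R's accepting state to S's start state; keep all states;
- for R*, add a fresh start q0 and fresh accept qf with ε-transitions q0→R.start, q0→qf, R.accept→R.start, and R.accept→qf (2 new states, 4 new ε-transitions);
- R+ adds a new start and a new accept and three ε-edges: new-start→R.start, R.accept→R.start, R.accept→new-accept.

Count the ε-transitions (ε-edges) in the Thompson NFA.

13

Building bottom-up:
Each of the 4 symbol leaves contributes 0 ε-transitions.
  d+ : 3 ε-transitions
  dd+ : 4 ε-transitions
  (dd+)* : 8 ε-transitions
  (dd+)*b : 9 ε-transitions
  ((dd+)*b)+ : 12 ε-transitions
  d((dd+)*b)+ : 13 ε-transitions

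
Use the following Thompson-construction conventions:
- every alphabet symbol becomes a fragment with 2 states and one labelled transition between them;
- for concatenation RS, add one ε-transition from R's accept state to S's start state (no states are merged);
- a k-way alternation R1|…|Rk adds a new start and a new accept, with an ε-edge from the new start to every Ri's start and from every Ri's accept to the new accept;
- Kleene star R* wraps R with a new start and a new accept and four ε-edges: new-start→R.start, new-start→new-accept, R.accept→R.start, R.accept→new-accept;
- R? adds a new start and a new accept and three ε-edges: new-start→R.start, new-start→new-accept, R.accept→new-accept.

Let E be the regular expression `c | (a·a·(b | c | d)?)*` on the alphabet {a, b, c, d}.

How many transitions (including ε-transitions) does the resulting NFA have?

25

Building bottom-up:
Each of the 6 symbol leaves contributes 1 transition (1 symbol, 0 ε).
  b | c | d = 9 transitions (3 symbol, 6 ε)
  (b | c | d)? = 12 transitions (3 symbol, 9 ε)
  a·a·(b | c | d)? = 16 transitions (5 symbol, 11 ε)
  (a·a·(b | c | d)?)* = 20 transitions (5 symbol, 15 ε)
  c | (a·a·(b | c | d)?)* = 25 transitions (6 symbol, 19 ε)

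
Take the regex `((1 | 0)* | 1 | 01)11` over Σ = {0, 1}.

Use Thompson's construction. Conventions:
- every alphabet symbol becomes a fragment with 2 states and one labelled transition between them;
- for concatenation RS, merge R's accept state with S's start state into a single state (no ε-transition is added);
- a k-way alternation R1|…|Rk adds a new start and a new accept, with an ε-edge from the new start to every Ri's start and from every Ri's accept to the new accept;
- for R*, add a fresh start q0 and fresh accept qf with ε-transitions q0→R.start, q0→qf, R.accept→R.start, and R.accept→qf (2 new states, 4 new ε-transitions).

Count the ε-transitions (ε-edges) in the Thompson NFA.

Recursing over subexpressions:
Each of the 7 symbol leaves contributes 0 ε-transitions.
  1 | 0 : 4 ε-transitions
  (1 | 0)* : 8 ε-transitions
  01 : 0 ε-transitions
  (1 | 0)* | 1 | 01 : 14 ε-transitions
  ((1 | 0)* | 1 | 01)11 : 14 ε-transitions

14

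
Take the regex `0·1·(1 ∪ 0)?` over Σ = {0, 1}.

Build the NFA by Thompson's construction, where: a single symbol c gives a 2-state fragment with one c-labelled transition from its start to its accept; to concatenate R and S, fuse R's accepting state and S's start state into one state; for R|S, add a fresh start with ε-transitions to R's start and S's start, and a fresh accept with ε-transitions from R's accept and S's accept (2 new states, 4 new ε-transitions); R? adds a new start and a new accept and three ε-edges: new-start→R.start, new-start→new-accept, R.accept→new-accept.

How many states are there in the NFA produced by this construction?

Recursing over subexpressions:
Each of the 4 symbol leaves contributes a 2-state fragment.
  1 ∪ 0 : 6 states
  (1 ∪ 0)? : 8 states
  0·1·(1 ∪ 0)? : 10 states

10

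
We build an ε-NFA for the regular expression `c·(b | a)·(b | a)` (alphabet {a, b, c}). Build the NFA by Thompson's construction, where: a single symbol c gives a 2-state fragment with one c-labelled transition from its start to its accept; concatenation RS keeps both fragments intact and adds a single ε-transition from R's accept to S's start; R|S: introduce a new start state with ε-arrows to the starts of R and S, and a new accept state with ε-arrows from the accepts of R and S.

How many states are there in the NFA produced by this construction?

14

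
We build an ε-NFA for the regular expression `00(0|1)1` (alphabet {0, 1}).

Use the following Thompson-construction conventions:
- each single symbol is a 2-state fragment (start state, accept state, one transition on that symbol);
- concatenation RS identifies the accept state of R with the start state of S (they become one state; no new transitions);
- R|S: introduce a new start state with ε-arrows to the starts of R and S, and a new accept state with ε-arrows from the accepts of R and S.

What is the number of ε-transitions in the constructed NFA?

Recursing over subexpressions:
Each of the 5 symbol leaves contributes 0 ε-transitions.
  0|1 — 4 ε-transitions
  00(0|1)1 — 4 ε-transitions

4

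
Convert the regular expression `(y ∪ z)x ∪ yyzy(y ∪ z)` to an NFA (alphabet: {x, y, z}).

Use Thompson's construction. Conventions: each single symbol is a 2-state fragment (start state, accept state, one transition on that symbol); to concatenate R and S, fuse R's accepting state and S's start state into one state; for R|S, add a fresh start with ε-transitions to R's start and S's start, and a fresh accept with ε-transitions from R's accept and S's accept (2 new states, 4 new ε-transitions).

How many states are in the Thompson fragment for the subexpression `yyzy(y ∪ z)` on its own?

10

Fragment for `yyzy(y ∪ z)`:
Each of the 6 symbol leaves contributes a 2-state fragment.
  y ∪ z : 6 states
  yyzy(y ∪ z) : 10 states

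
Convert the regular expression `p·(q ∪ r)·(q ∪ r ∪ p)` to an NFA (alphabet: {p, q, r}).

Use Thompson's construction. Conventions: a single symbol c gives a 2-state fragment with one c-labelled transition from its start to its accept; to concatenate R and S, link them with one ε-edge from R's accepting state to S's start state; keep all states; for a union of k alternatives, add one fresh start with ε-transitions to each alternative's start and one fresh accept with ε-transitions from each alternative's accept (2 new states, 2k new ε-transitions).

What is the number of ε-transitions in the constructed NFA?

Per subexpression:
Each of the 6 symbol leaves contributes 0 ε-transitions.
  q ∪ r → 4 ε-transitions
  q ∪ r ∪ p → 6 ε-transitions
  p·(q ∪ r)·(q ∪ r ∪ p) → 12 ε-transitions

12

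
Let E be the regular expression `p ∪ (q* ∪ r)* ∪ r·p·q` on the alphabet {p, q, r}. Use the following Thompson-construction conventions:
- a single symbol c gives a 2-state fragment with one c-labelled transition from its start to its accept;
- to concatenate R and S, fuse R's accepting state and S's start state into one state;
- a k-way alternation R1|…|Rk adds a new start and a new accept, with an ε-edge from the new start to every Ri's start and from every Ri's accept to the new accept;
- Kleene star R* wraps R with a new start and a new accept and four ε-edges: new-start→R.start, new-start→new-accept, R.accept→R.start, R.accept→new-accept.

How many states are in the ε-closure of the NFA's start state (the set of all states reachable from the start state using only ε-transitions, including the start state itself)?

12

Let C(F) = |ε-closure(F.start)| within fragment F, and note whether F accepts ε. Symbol fragments have C = 1 and do not accept ε. Then:
  q* — |ε-closure| = 1 (new start) + 1 (body) + 1 (new accept) = 3
  q* ∪ r — new start ε-reaches every alternative's start; at least one alternative accepts ε, so the union's new accept is reached too: |ε-closure| = 1 + 3 + 1 + 1 = 6
  (q* ∪ r)* — |ε-closure| = 1 (new start) + 6 (body) + 1 (new accept) = 8
  r·p·q — same as the first factor's closure: |ε-closure| = 1
  p ∪ (q* ∪ r)* ∪ r·p·q — new start ε-reaches every alternative's start; at least one alternative accepts ε, so the union's new accept is reached too: |ε-closure| = 1 + 1 + 8 + 1 + 1 = 12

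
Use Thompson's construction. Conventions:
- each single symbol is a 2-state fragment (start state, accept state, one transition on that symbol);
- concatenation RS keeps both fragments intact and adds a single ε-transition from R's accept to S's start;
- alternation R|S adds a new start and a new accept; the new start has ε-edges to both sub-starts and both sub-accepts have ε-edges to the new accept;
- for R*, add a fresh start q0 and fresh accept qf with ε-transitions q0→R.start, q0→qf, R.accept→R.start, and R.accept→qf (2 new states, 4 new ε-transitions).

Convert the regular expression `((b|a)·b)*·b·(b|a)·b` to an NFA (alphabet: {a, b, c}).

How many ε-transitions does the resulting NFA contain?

Bottom-up over the parse tree:
Each of the 7 symbol leaves contributes 0 ε-transitions.
  b|a — 4 ε-transitions
  (b|a)·b — 5 ε-transitions
  ((b|a)·b)* — 9 ε-transitions
  b|a — 4 ε-transitions
  ((b|a)·b)*·b·(b|a)·b — 16 ε-transitions

16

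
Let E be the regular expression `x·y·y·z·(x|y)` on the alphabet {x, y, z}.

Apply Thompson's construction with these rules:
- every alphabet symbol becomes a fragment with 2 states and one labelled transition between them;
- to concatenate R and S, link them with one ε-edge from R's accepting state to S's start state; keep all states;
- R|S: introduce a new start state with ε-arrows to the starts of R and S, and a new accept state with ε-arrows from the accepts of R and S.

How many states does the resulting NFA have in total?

By structural recursion:
Each of the 6 symbol leaves contributes a 2-state fragment.
  x|y : 6 states
  x·y·y·z·(x|y) : 14 states

14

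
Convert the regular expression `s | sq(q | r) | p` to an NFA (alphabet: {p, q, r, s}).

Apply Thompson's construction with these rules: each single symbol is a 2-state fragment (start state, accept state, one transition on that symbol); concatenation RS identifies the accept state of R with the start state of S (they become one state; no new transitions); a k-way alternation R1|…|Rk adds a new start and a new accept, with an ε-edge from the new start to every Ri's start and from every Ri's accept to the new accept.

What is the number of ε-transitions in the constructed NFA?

10

Bottom-up over the parse tree:
Each of the 6 symbol leaves contributes 0 ε-transitions.
  q | r : 4 ε-transitions
  sq(q | r) : 4 ε-transitions
  s | sq(q | r) | p : 10 ε-transitions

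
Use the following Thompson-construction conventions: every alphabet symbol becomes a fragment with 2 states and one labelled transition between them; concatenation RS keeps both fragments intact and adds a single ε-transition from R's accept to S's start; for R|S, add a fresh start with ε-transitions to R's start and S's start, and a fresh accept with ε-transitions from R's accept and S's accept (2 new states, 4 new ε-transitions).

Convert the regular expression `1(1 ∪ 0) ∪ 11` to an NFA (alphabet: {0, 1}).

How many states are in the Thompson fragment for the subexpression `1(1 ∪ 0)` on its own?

8

Fragment for `1(1 ∪ 0)`:
Each of the 3 symbol leaves contributes a 2-state fragment.
  1 ∪ 0 : 6 states
  1(1 ∪ 0) : 8 states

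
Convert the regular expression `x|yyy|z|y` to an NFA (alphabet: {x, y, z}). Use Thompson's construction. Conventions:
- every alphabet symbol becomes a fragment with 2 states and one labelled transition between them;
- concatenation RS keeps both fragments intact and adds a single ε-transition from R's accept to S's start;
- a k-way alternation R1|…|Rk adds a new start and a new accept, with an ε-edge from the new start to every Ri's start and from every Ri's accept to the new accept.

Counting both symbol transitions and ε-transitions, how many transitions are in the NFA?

Per subexpression:
Each of the 6 symbol leaves contributes 1 transition (1 symbol, 0 ε).
  yyy : 5 transitions (3 symbol, 2 ε)
  x|yyy|z|y : 16 transitions (6 symbol, 10 ε)

16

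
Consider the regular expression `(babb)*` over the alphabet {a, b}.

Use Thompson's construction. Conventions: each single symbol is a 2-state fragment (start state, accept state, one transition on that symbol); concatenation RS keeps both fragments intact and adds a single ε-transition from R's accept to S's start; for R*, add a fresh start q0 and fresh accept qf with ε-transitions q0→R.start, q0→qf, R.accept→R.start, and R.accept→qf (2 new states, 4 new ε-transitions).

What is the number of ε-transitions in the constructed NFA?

Recursing over subexpressions:
Each of the 4 symbol leaves contributes 0 ε-transitions.
  babb — 3 ε-transitions
  (babb)* — 7 ε-transitions

7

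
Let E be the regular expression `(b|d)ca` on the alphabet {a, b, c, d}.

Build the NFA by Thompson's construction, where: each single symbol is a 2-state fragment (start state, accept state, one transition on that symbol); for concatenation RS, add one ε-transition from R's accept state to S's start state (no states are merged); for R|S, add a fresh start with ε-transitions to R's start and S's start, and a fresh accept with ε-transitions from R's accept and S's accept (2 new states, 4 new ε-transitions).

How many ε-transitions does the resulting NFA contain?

6

By structural recursion:
Each of the 4 symbol leaves contributes 0 ε-transitions.
  b|d = 4 ε-transitions
  (b|d)ca = 6 ε-transitions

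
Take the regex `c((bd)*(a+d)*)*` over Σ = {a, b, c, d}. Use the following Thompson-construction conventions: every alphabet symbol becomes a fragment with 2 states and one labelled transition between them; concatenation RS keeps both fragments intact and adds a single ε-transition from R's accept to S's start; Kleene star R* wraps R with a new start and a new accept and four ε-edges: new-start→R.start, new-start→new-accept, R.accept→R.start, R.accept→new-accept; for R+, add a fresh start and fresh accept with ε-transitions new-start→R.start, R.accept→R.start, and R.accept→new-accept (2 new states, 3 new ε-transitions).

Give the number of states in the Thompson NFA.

18

Recursing over subexpressions:
Each of the 5 symbol leaves contributes a 2-state fragment.
  bd = 4 states
  (bd)* = 6 states
  a+ = 4 states
  a+d = 6 states
  (a+d)* = 8 states
  (bd)*(a+d)* = 14 states
  ((bd)*(a+d)*)* = 16 states
  c((bd)*(a+d)*)* = 18 states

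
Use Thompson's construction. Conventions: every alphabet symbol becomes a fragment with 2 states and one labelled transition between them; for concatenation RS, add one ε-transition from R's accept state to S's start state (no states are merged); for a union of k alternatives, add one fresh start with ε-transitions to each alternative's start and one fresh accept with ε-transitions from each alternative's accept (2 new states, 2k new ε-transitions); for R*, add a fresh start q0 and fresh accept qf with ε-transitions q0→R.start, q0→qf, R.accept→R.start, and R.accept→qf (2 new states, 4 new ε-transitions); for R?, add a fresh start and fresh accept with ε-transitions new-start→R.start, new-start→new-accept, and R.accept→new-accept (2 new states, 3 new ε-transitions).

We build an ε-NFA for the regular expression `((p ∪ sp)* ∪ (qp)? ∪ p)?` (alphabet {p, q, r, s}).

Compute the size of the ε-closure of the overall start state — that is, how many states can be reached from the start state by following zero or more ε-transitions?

13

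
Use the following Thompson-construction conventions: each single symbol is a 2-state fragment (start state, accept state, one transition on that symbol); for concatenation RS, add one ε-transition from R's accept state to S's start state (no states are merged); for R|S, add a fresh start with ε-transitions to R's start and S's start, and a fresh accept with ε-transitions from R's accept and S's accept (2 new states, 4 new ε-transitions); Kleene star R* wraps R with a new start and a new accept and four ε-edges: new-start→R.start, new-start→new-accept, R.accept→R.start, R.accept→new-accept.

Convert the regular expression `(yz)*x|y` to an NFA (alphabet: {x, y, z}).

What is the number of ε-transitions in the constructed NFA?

10

Recursing over subexpressions:
Each of the 4 symbol leaves contributes 0 ε-transitions.
  yz — 1 ε-transition
  (yz)* — 5 ε-transitions
  (yz)*x — 6 ε-transitions
  (yz)*x|y — 10 ε-transitions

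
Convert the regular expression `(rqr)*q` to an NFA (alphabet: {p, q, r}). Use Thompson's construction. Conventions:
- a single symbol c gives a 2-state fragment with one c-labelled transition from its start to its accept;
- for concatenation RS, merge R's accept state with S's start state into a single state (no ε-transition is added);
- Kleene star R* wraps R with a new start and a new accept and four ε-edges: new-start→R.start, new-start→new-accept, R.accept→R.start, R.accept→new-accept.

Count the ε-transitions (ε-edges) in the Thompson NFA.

Recursing over subexpressions:
Each of the 4 symbol leaves contributes 0 ε-transitions.
  rqr : 0 ε-transitions
  (rqr)* : 4 ε-transitions
  (rqr)*q : 4 ε-transitions

4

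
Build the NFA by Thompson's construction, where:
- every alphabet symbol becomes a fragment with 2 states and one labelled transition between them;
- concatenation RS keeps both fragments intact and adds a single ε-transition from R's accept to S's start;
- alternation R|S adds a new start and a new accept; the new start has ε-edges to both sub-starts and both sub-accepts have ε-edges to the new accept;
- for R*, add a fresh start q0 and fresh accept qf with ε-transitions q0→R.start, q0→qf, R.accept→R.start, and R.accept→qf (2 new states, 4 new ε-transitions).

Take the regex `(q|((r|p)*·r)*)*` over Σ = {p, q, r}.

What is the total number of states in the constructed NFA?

Building bottom-up:
Each of the 4 symbol leaves contributes a 2-state fragment.
  r|p → 6 states
  (r|p)* → 8 states
  (r|p)*·r → 10 states
  ((r|p)*·r)* → 12 states
  q|((r|p)*·r)* → 16 states
  (q|((r|p)*·r)*)* → 18 states

18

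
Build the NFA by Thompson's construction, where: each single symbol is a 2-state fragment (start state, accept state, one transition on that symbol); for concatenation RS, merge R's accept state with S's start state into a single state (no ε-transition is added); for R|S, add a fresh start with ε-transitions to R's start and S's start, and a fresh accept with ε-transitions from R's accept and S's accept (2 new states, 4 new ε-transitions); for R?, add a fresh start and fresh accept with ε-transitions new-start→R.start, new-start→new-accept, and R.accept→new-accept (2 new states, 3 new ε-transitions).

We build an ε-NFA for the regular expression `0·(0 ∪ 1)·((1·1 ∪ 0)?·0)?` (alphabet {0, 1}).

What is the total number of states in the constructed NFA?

18

Bottom-up over the parse tree:
Each of the 7 symbol leaves contributes a 2-state fragment.
  0 ∪ 1 → 6 states
  1·1 → 3 states
  1·1 ∪ 0 → 7 states
  (1·1 ∪ 0)? → 9 states
  (1·1 ∪ 0)?·0 → 10 states
  ((1·1 ∪ 0)?·0)? → 12 states
  0·(0 ∪ 1)·((1·1 ∪ 0)?·0)? → 18 states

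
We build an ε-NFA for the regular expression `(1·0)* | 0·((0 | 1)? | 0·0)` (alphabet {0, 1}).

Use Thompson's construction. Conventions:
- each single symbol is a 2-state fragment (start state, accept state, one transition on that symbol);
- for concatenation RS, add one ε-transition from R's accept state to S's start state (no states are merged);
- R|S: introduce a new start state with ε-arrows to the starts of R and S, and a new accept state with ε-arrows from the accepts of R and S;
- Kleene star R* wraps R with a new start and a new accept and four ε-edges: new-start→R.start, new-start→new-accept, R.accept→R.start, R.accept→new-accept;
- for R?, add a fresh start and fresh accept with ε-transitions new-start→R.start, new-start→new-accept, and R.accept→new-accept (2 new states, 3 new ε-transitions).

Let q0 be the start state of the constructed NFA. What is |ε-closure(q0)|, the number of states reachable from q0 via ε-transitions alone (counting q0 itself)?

6

Work bottom-up. For each fragment F, track |ε-closure(F.start)| and whether F's accept lies in that closure (i.e. whether F accepts ε). A single-symbol fragment has closure size 1 and does not accept ε.
  1·0 : same as the first factor's closure: |ε-closure| = 1
  (1·0)* : new start has ε-edges to the inner start and to the new accept, so |ε-closure| = 2 + 1 = 3
  0 | 1 : |ε-closure| = 1 + 1 + 1 = 3 (the new accept is not ε-reachable since no branch accepts ε)
  (0 | 1)? : new start has ε-edges to the inner start and to the new accept, so |ε-closure| = 2 + 3 = 5
  0·0 : same as the first factor's closure: |ε-closure| = 1
  (0 | 1)? | 0·0 : new start ε-reaches every alternative's start; at least one alternative accepts ε, so the union's new accept is reached too: |ε-closure| = 1 + 5 + 1 + 1 = 8
  0·((0 | 1)? | 0·0) : |ε-closure| equals the left operand's closure size = 1 (its accept is not ε-reachable, so the closure stops there)
  (1·0)* | 0·((0 | 1)? | 0·0) : new start ε-reaches every alternative's start; at least one alternative accepts ε, so the union's new accept is reached too: |ε-closure| = 1 + 3 + 1 + 1 = 6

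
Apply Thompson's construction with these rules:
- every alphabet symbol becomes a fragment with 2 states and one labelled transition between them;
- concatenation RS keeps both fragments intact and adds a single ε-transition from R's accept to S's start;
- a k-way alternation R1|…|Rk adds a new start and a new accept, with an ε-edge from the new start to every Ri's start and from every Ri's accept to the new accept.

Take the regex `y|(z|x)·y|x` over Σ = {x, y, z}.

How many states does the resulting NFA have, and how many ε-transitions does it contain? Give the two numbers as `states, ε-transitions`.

14, 11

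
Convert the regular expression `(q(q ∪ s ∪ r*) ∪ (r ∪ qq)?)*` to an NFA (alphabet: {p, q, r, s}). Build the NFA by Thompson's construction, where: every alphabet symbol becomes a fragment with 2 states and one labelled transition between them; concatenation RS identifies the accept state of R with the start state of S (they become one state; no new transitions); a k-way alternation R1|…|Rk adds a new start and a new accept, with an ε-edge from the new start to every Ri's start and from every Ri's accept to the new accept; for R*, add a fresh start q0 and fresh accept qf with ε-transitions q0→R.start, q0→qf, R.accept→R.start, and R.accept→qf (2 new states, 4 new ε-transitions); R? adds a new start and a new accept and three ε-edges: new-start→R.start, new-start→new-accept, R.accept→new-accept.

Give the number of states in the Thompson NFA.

Recursing over subexpressions:
Each of the 7 symbol leaves contributes a 2-state fragment.
  r* → 4 states
  q ∪ s ∪ r* → 10 states
  q(q ∪ s ∪ r*) → 11 states
  qq → 3 states
  r ∪ qq → 7 states
  (r ∪ qq)? → 9 states
  q(q ∪ s ∪ r*) ∪ (r ∪ qq)? → 22 states
  (q(q ∪ s ∪ r*) ∪ (r ∪ qq)?)* → 24 states

24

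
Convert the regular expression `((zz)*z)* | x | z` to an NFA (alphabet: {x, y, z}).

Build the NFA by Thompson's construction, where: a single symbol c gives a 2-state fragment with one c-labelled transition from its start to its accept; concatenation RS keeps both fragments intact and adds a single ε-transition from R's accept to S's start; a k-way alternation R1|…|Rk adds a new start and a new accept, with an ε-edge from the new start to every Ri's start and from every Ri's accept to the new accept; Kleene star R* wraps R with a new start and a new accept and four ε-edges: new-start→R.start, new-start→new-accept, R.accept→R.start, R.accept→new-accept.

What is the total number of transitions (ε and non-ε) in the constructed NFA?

Bottom-up over the parse tree:
Each of the 5 symbol leaves contributes 1 transition (1 symbol, 0 ε).
  zz → 3 transitions (2 symbol, 1 ε)
  (zz)* → 7 transitions (2 symbol, 5 ε)
  (zz)*z → 9 transitions (3 symbol, 6 ε)
  ((zz)*z)* → 13 transitions (3 symbol, 10 ε)
  ((zz)*z)* | x | z → 21 transitions (5 symbol, 16 ε)

21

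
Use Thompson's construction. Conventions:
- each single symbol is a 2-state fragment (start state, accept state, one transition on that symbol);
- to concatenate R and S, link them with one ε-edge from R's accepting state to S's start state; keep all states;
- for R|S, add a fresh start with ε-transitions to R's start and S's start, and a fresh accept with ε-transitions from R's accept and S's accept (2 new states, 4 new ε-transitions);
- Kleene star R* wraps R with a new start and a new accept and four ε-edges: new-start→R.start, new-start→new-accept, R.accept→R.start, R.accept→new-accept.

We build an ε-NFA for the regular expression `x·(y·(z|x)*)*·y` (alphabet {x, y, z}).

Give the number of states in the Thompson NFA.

16

Recursing over subexpressions:
Each of the 5 symbol leaves contributes a 2-state fragment.
  z|x : 6 states
  (z|x)* : 8 states
  y·(z|x)* : 10 states
  (y·(z|x)*)* : 12 states
  x·(y·(z|x)*)*·y : 16 states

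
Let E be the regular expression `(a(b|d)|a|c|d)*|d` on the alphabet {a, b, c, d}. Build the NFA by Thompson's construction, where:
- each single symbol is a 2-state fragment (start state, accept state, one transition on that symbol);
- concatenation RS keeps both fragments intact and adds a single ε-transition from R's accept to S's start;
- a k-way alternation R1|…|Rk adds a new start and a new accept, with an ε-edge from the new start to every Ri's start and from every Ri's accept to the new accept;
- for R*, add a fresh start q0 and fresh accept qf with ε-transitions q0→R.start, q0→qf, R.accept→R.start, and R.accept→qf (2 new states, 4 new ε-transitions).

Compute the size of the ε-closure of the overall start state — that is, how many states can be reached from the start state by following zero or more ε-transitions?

10

Work bottom-up. For each fragment F, track |ε-closure(F.start)| and whether F's accept lies in that closure (i.e. whether F accepts ε). A single-symbol fragment has closure size 1 and does not accept ε.
  b|d → new start ε-reaches every alternative's start; none of them accept ε, so the new accept is not reached: |closure| = 1 + 1 + 1 = 3
  a(b|d) → same as the first factor's closure: |closure| = 1
  a(b|d)|a|c|d → |closure| = 1 + 1 + 1 + 1 + 1 = 5 (the new accept is not ε-reachable since no branch accepts ε)
  (a(b|d)|a|c|d)* → |closure| = 1 (new start) + 5 (body) + 1 (new accept) = 7
  (a(b|d)|a|c|d)*|d → new start ε-reaches every alternative's start; at least one alternative accepts ε, so the union's new accept is reached too: |closure| = 1 + 7 + 1 + 1 = 10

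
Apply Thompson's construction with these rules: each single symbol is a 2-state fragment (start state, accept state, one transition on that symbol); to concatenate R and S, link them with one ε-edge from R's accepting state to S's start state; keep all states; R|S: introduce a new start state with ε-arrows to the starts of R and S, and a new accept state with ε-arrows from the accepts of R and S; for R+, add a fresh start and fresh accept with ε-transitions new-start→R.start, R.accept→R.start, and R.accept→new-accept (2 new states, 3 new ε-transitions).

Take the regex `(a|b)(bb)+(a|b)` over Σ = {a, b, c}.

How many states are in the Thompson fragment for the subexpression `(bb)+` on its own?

Fragment for `(bb)+`:
Each of the 2 symbol leaves contributes a 2-state fragment.
  bb — 4 states
  (bb)+ — 6 states

6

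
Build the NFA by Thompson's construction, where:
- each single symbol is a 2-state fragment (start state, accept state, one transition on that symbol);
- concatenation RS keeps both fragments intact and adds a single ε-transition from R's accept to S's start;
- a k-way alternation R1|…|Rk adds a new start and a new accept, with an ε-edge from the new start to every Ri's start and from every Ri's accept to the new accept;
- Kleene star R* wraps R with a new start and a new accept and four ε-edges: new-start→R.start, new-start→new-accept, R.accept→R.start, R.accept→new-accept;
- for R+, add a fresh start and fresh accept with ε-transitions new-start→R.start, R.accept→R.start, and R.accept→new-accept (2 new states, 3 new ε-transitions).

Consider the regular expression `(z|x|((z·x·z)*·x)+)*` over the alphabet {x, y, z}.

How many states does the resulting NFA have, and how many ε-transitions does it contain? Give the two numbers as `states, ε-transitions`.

Per subexpression:
Each of the 6 symbol leaves contributes 2 states and 0 ε-transitions.
  z·x·z : 6 states, 2 ε-transitions
  (z·x·z)* : 8 states, 6 ε-transitions
  (z·x·z)*·x : 10 states, 7 ε-transitions
  ((z·x·z)*·x)+ : 12 states, 10 ε-transitions
  z|x|((z·x·z)*·x)+ : 18 states, 16 ε-transitions
  (z|x|((z·x·z)*·x)+)* : 20 states, 20 ε-transitions

20, 20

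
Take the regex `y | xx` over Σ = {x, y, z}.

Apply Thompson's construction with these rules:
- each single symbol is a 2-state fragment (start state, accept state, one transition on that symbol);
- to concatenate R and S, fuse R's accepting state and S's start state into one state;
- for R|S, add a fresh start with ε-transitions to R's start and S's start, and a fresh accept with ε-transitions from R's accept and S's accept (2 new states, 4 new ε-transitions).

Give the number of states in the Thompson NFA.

Per subexpression:
Each of the 3 symbol leaves contributes a 2-state fragment.
  xx → 3 states
  y | xx → 7 states

7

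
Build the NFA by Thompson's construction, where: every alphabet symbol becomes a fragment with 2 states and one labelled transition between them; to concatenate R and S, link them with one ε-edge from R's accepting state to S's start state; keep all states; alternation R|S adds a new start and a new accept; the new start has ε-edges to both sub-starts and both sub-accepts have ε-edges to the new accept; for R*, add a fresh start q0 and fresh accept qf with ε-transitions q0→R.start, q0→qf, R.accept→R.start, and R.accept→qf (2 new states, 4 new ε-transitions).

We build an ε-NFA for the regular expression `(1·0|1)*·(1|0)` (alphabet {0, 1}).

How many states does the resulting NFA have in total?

16

Per subexpression:
Each of the 5 symbol leaves contributes a 2-state fragment.
  1·0 = 4 states
  1·0|1 = 8 states
  (1·0|1)* = 10 states
  1|0 = 6 states
  (1·0|1)*·(1|0) = 16 states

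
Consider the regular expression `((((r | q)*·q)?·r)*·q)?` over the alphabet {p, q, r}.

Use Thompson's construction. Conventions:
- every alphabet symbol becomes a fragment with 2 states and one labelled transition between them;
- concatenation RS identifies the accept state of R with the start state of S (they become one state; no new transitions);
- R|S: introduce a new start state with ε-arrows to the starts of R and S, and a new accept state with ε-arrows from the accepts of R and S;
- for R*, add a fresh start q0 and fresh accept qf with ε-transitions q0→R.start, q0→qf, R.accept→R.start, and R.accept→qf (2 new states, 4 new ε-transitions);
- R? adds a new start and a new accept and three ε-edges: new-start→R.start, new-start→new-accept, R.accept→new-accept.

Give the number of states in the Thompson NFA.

By structural recursion:
Each of the 5 symbol leaves contributes a 2-state fragment.
  r | q : 6 states
  (r | q)* : 8 states
  (r | q)*·q : 9 states
  ((r | q)*·q)? : 11 states
  ((r | q)*·q)?·r : 12 states
  (((r | q)*·q)?·r)* : 14 states
  (((r | q)*·q)?·r)*·q : 15 states
  ((((r | q)*·q)?·r)*·q)? : 17 states

17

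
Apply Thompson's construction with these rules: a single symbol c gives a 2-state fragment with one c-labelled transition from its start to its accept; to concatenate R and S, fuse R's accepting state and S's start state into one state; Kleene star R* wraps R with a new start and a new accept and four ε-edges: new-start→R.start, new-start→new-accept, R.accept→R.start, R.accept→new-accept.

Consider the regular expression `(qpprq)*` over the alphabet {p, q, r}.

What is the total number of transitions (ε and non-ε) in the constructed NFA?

Per subexpression:
Each of the 5 symbol leaves contributes 1 transition (1 symbol, 0 ε).
  qpprq = 5 transitions (5 symbol, 0 ε)
  (qpprq)* = 9 transitions (5 symbol, 4 ε)

9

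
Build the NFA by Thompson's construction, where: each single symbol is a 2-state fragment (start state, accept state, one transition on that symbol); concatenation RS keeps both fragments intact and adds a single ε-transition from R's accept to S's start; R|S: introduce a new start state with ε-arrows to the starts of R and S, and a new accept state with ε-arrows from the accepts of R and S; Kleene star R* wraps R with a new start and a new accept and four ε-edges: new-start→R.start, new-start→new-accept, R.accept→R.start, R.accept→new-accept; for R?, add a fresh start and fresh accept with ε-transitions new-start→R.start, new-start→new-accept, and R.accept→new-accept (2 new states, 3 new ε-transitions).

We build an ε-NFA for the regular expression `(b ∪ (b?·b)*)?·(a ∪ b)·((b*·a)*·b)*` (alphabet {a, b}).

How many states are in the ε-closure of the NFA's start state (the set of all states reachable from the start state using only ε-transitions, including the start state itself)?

Let C(F) = |ε-closure(F.start)| within fragment F, and note whether F accepts ε. Symbol fragments have C = 1 and do not accept ε. Then:
  b? → |closure| = 1 (new start) + 1 (body) + 1 (new accept, via ε) = 3
  b?·b → |closure| = 3 + 1 = 4 (closure spills across the concat boundary because the left factor accepts ε)
  (b?·b)* → the star's fresh start ε-reaches both the body's start and the fresh accept: |closure| = 2 + 4 = 6
  b ∪ (b?·b)* → |closure| = 1 (new start) + (1 + 6) + 1 (new accept, since some branch ε-reaches its own accept) = 9
  (b ∪ (b?·b)*)? → new start has ε-edges to the inner start and to the new accept, so |closure| = 2 + 9 = 11
  a ∪ b → |closure| = 1 + 1 + 1 = 3 (the new accept is not ε-reachable since no branch accepts ε)
  b* → the star's fresh start ε-reaches both the body's start and the fresh accept: |closure| = 2 + 1 = 3
  b*·a → the left operand accepts ε, so the closure extends into the next operand (via the concat ε-link); |closure| = 3 + 1 = 4
  (b*·a)* → new start has ε-edges to the inner start and to the new accept, so |closure| = 2 + 4 = 6
  (b*·a)*·b → the left operand accepts ε, so the closure extends into the next operand (via the concat ε-link); |closure| = 6 + 1 = 7
  ((b*·a)*·b)* → new start has ε-edges to the inner start and to the new accept, so |closure| = 2 + 7 = 9
  (b ∪ (b?·b)*)?·(a ∪ b)·((b*·a)*·b)* → |closure| = 11 + 3 = 14 (closure spills across the concat boundary because the left factor accepts ε)

14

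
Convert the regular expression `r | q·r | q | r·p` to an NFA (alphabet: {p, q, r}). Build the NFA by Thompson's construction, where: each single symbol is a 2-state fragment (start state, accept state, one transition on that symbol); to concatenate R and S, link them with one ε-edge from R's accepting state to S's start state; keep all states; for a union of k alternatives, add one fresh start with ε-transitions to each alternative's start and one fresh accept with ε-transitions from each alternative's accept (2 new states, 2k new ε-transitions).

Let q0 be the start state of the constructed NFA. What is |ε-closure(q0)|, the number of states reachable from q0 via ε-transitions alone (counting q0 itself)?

5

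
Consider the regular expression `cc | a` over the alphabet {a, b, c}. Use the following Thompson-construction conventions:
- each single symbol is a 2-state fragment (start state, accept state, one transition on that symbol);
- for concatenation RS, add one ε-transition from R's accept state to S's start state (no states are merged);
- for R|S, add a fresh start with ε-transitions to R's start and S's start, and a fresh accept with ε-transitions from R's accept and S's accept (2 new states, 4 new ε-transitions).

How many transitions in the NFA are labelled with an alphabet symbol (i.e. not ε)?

3

Building bottom-up:
Each of the 3 symbol leaves contributes exactly 1 symbol transition.
  cc = 2 symbol transitions
  cc | a = 3 symbol transitions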